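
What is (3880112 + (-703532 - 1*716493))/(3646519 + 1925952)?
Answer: 2460087/5572471 ≈ 0.44147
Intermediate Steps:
(3880112 + (-703532 - 1*716493))/(3646519 + 1925952) = (3880112 + (-703532 - 716493))/5572471 = (3880112 - 1420025)*(1/5572471) = 2460087*(1/5572471) = 2460087/5572471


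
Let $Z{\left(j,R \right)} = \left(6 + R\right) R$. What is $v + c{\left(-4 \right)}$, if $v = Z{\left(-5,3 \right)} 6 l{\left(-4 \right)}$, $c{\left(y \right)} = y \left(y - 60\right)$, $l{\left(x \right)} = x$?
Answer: $-392$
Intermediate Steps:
$c{\left(y \right)} = y \left(-60 + y\right)$
$Z{\left(j,R \right)} = R \left(6 + R\right)$
$v = -648$ ($v = 3 \left(6 + 3\right) 6 \left(-4\right) = 3 \cdot 9 \cdot 6 \left(-4\right) = 27 \cdot 6 \left(-4\right) = 162 \left(-4\right) = -648$)
$v + c{\left(-4 \right)} = -648 - 4 \left(-60 - 4\right) = -648 - -256 = -648 + 256 = -392$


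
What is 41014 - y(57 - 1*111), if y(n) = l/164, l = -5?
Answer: 6726301/164 ≈ 41014.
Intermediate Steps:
y(n) = -5/164
41014 - y(57 - 1*111) = 41014 - 1*(-5/164) = 41014 + 5/164 = 6726301/164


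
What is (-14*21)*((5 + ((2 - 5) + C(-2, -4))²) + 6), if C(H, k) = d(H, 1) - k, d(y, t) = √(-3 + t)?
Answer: -2940 - 588*I*√2 ≈ -2940.0 - 831.56*I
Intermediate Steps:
C(H, k) = -k + I*√2 (C(H, k) = √(-3 + 1) - k = √(-2) - k = I*√2 - k = -k + I*√2)
(-14*21)*((5 + ((2 - 5) + C(-2, -4))²) + 6) = (-14*21)*((5 + ((2 - 5) + (-1*(-4) + I*√2))²) + 6) = -294*((5 + (-3 + (4 + I*√2))²) + 6) = -294*((5 + (1 + I*√2)²) + 6) = -294*(11 + (1 + I*√2)²) = -3234 - 294*(1 + I*√2)²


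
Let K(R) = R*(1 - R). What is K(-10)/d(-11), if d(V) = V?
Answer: 10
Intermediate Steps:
K(-10)/d(-11) = -10*(1 - 1*(-10))/(-11) = -10*(1 + 10)*(-1/11) = -10*11*(-1/11) = -110*(-1/11) = 10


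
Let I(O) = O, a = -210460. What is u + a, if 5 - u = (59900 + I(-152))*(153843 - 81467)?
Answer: -4324531703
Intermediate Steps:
u = -4324321243 (u = 5 - (59900 - 152)*(153843 - 81467) = 5 - 59748*72376 = 5 - 1*4324321248 = 5 - 4324321248 = -4324321243)
u + a = -4324321243 - 210460 = -4324531703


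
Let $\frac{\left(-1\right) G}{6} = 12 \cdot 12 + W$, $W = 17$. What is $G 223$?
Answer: $-215418$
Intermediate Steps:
$G = -966$ ($G = - 6 \left(12 \cdot 12 + 17\right) = - 6 \left(144 + 17\right) = \left(-6\right) 161 = -966$)
$G 223 = \left(-966\right) 223 = -215418$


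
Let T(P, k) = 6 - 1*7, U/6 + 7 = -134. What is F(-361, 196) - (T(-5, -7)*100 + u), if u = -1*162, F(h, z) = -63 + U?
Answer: -647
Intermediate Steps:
U = -846 (U = -42 + 6*(-134) = -42 - 804 = -846)
T(P, k) = -1 (T(P, k) = 6 - 7 = -1)
F(h, z) = -909 (F(h, z) = -63 - 846 = -909)
u = -162
F(-361, 196) - (T(-5, -7)*100 + u) = -909 - (-1*100 - 162) = -909 - (-100 - 162) = -909 - 1*(-262) = -909 + 262 = -647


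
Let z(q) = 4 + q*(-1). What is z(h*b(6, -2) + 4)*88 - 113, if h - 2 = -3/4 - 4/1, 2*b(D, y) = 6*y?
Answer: -1565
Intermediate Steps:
b(D, y) = 3*y (b(D, y) = (6*y)/2 = 3*y)
h = -11/4 (h = 2 + (-3/4 - 4/1) = 2 + (-3*1/4 - 4*1) = 2 + (-3/4 - 4) = 2 - 19/4 = -11/4 ≈ -2.7500)
z(q) = 4 - q
z(h*b(6, -2) + 4)*88 - 113 = (4 - (-33*(-2)/4 + 4))*88 - 113 = (4 - (-11/4*(-6) + 4))*88 - 113 = (4 - (33/2 + 4))*88 - 113 = (4 - 1*41/2)*88 - 113 = (4 - 41/2)*88 - 113 = -33/2*88 - 113 = -1452 - 113 = -1565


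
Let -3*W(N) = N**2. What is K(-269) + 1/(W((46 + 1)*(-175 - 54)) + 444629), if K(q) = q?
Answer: -30802727861/114508282 ≈ -269.00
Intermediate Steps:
W(N) = -N**2/3
K(-269) + 1/(W((46 + 1)*(-175 - 54)) + 444629) = -269 + 1/(-(-175 - 54)**2*(46 + 1)**2/3 + 444629) = -269 + 1/(-(47*(-229))**2/3 + 444629) = -269 + 1/(-1/3*(-10763)**2 + 444629) = -269 + 1/(-1/3*115842169 + 444629) = -269 + 1/(-115842169/3 + 444629) = -269 + 1/(-114508282/3) = -269 - 3/114508282 = -30802727861/114508282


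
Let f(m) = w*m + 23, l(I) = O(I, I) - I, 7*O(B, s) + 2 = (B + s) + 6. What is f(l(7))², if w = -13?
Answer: 318096/49 ≈ 6491.8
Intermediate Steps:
O(B, s) = 4/7 + B/7 + s/7 (O(B, s) = -2/7 + ((B + s) + 6)/7 = -2/7 + (6 + B + s)/7 = -2/7 + (6/7 + B/7 + s/7) = 4/7 + B/7 + s/7)
l(I) = 4/7 - 5*I/7 (l(I) = (4/7 + I/7 + I/7) - I = (4/7 + 2*I/7) - I = 4/7 - 5*I/7)
f(m) = 23 - 13*m (f(m) = -13*m + 23 = 23 - 13*m)
f(l(7))² = (23 - 13*(4/7 - 5/7*7))² = (23 - 13*(4/7 - 5))² = (23 - 13*(-31/7))² = (23 + 403/7)² = (564/7)² = 318096/49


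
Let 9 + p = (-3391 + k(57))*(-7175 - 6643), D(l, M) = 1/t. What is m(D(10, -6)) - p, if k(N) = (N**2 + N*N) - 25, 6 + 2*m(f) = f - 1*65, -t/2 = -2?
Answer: 340696397/8 ≈ 4.2587e+7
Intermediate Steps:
t = 4 (t = -2*(-2) = 4)
D(l, M) = 1/4
m(f) = -71/2 + f/2 (m(f) = -3 + (f - 1*65)/2 = -3 + (f - 65)/2 = -3 + (-65 + f)/2 = -3 + (-65/2 + f/2) = -71/2 + f/2)
k(N) = -25 + 2*N**2 (k(N) = (N**2 + N**2) - 25 = 2*N**2 - 25 = -25 + 2*N**2)
p = -42587085 (p = -9 + (-3391 + (-25 + 2*57**2))*(-7175 - 6643) = -9 + (-3391 + (-25 + 2*3249))*(-13818) = -9 + (-3391 + (-25 + 6498))*(-13818) = -9 + (-3391 + 6473)*(-13818) = -9 + 3082*(-13818) = -9 - 42587076 = -42587085)
m(D(10, -6)) - p = (-71/2 + (1/2)*(1/4)) - 1*(-42587085) = (-71/2 + 1/8) + 42587085 = -283/8 + 42587085 = 340696397/8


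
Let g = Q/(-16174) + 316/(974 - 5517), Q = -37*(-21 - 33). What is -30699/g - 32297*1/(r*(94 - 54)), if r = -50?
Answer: 2255945032188853/14187898000 ≈ 1.5901e+5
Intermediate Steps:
Q = 1998 (Q = -37*(-54) = 1998)
g = -7093949/36739241 (g = 1998/(-16174) + 316/(974 - 5517) = 1998*(-1/16174) + 316/(-4543) = -999/8087 + 316*(-1/4543) = -999/8087 - 316/4543 = -7093949/36739241 ≈ -0.19309)
-30699/g - 32297*1/(r*(94 - 54)) = -30699/(-7093949/36739241) - 32297*(-1/(50*(94 - 54))) = -30699*(-36739241/7093949) - 32297/(40*(-50)) = 1127857959459/7093949 - 32297/(-2000) = 1127857959459/7093949 - 32297*(-1/2000) = 1127857959459/7093949 + 32297/2000 = 2255945032188853/14187898000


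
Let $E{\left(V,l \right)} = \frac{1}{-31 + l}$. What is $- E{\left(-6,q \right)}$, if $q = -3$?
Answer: $\frac{1}{34} \approx 0.029412$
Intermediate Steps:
$- E{\left(-6,q \right)} = - \frac{1}{-31 - 3} = - \frac{1}{-34} = \left(-1\right) \left(- \frac{1}{34}\right) = \frac{1}{34}$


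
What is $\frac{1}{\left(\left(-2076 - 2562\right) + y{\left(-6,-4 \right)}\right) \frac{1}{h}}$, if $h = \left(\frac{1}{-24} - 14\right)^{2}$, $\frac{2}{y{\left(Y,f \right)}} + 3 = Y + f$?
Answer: $- \frac{1476397}{34730496} \approx -0.04251$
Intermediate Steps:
$y{\left(Y,f \right)} = \frac{2}{-3 + Y + f}$ ($y{\left(Y,f \right)} = \frac{2}{-3 + \left(Y + f\right)} = \frac{2}{-3 + Y + f}$)
$h = \frac{113569}{576}$ ($h = \left(- \frac{1}{24} - 14\right)^{2} = \left(- \frac{337}{24}\right)^{2} = \frac{113569}{576} \approx 197.17$)
$\frac{1}{\left(\left(-2076 - 2562\right) + y{\left(-6,-4 \right)}\right) \frac{1}{h}} = \frac{1}{\left(\left(-2076 - 2562\right) + \frac{2}{-3 - 6 - 4}\right) \frac{1}{\frac{113569}{576}}} = \frac{1}{\left(-4638 + \frac{2}{-13}\right) \frac{576}{113569}} = \frac{1}{\left(-4638 + 2 \left(- \frac{1}{13}\right)\right) \frac{576}{113569}} = \frac{1}{\left(-4638 - \frac{2}{13}\right) \frac{576}{113569}} = \frac{1}{\left(- \frac{60296}{13}\right) \frac{576}{113569}} = \frac{1}{- \frac{34730496}{1476397}} = - \frac{1476397}{34730496}$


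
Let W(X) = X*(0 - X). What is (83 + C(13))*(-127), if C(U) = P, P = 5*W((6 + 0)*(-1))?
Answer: 12319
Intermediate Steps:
W(X) = -X**2 (W(X) = X*(-X) = -X**2)
P = -180 (P = 5*(-((6 + 0)*(-1))**2) = 5*(-(6*(-1))**2) = 5*(-1*(-6)**2) = 5*(-1*36) = 5*(-36) = -180)
C(U) = -180
(83 + C(13))*(-127) = (83 - 180)*(-127) = -97*(-127) = 12319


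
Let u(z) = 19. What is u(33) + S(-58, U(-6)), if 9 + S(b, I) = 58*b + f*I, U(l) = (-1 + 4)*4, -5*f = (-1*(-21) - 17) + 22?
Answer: -17082/5 ≈ -3416.4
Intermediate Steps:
f = -26/5 (f = -((-1*(-21) - 17) + 22)/5 = -((21 - 17) + 22)/5 = -(4 + 22)/5 = -⅕*26 = -26/5 ≈ -5.2000)
U(l) = 12 (U(l) = 3*4 = 12)
S(b, I) = -9 + 58*b - 26*I/5 (S(b, I) = -9 + (58*b - 26*I/5) = -9 + 58*b - 26*I/5)
u(33) + S(-58, U(-6)) = 19 + (-9 + 58*(-58) - 26/5*12) = 19 + (-9 - 3364 - 312/5) = 19 - 17177/5 = -17082/5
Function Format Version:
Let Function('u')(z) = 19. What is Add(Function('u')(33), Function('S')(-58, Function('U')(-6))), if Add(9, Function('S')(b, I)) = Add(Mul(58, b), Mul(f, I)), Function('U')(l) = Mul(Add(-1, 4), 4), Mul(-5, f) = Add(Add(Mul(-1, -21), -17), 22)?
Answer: Rational(-17082, 5) ≈ -3416.4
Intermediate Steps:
f = Rational(-26, 5) (f = Mul(Rational(-1, 5), Add(Add(Mul(-1, -21), -17), 22)) = Mul(Rational(-1, 5), Add(Add(21, -17), 22)) = Mul(Rational(-1, 5), Add(4, 22)) = Mul(Rational(-1, 5), 26) = Rational(-26, 5) ≈ -5.2000)
Function('U')(l) = 12 (Function('U')(l) = Mul(3, 4) = 12)
Function('S')(b, I) = Add(-9, Mul(58, b), Mul(Rational(-26, 5), I)) (Function('S')(b, I) = Add(-9, Add(Mul(58, b), Mul(Rational(-26, 5), I))) = Add(-9, Mul(58, b), Mul(Rational(-26, 5), I)))
Add(Function('u')(33), Function('S')(-58, Function('U')(-6))) = Add(19, Add(-9, Mul(58, -58), Mul(Rational(-26, 5), 12))) = Add(19, Add(-9, -3364, Rational(-312, 5))) = Add(19, Rational(-17177, 5)) = Rational(-17082, 5)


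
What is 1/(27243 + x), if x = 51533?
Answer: 1/78776 ≈ 1.2694e-5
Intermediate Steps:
1/(27243 + x) = 1/(27243 + 51533) = 1/78776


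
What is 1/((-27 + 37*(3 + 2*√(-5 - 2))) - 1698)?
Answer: -807/1321664 - 37*I*√7/1321664 ≈ -0.00061059 - 7.4068e-5*I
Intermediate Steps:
1/((-27 + 37*(3 + 2*√(-5 - 2))) - 1698) = 1/((-27 + 37*(3 + 2*√(-7))) - 1698) = 1/((-27 + 37*(3 + 2*(I*√7))) - 1698) = 1/((-27 + 37*(3 + 2*I*√7)) - 1698) = 1/((-27 + (111 + 74*I*√7)) - 1698) = 1/((84 + 74*I*√7) - 1698) = 1/(-1614 + 74*I*√7)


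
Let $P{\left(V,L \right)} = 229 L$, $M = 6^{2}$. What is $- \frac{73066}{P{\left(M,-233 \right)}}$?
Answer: $\frac{73066}{53357} \approx 1.3694$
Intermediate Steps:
$M = 36$
$- \frac{73066}{P{\left(M,-233 \right)}} = - \frac{73066}{229 \left(-233\right)} = - \frac{73066}{-53357} = \left(-73066\right) \left(- \frac{1}{53357}\right) = \frac{73066}{53357}$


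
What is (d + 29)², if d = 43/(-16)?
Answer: 177241/256 ≈ 692.35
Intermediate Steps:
d = -43/16 (d = 43*(-1/16) = -43/16 ≈ -2.6875)
(d + 29)² = (-43/16 + 29)² = (421/16)² = 177241/256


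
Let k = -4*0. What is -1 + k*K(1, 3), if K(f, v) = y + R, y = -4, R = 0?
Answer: -1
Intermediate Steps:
K(f, v) = -4 (K(f, v) = -4 + 0 = -4)
k = 0
-1 + k*K(1, 3) = -1 + 0*(-4) = -1 + 0 = -1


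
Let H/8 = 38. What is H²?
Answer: 92416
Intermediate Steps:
H = 304 (H = 8*38 = 304)
H² = 304² = 92416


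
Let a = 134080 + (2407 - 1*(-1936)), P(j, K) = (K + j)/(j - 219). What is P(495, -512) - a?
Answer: -38204765/276 ≈ -1.3842e+5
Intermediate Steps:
P(j, K) = (K + j)/(-219 + j)
a = 138423 (a = 134080 + (2407 + 1936) = 134080 + 4343 = 138423)
P(495, -512) - a = (-512 + 495)/(-219 + 495) - 1*138423 = -17/276 - 138423 = -38204765/276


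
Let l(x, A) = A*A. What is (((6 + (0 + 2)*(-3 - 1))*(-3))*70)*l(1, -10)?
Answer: 42000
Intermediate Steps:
l(x, A) = A²
(((6 + (0 + 2)*(-3 - 1))*(-3))*70)*l(1, -10) = (((6 + (0 + 2)*(-3 - 1))*(-3))*70)*(-10)² = (((6 + 2*(-4))*(-3))*70)*100 = (((6 - 8)*(-3))*70)*100 = (-2*(-3)*70)*100 = (6*70)*100 = 420*100 = 42000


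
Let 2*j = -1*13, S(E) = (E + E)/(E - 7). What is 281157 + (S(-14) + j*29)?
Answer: 1685819/6 ≈ 2.8097e+5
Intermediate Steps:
S(E) = 2*E/(-7 + E) (S(E) = (2*E)/(-7 + E) = 2*E/(-7 + E))
j = -13/2 (j = (-1*13)/2 = (½)*(-13) = -13/2 ≈ -6.5000)
281157 + (S(-14) + j*29) = 281157 + (2*(-14)/(-7 - 14) - 13/2*29) = 281157 + (2*(-14)/(-21) - 377/2) = 281157 + (2*(-14)*(-1/21) - 377/2) = 281157 + (4/3 - 377/2) = 281157 - 1123/6 = 1685819/6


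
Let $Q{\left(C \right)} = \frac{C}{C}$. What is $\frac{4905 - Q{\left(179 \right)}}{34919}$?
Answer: $\frac{4904}{34919} \approx 0.14044$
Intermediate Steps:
$Q{\left(C \right)} = 1$
$\frac{4905 - Q{\left(179 \right)}}{34919} = \frac{4905 - 1}{34919} = \left(4905 - 1\right) \frac{1}{34919} = 4904 \cdot \frac{1}{34919} = \frac{4904}{34919}$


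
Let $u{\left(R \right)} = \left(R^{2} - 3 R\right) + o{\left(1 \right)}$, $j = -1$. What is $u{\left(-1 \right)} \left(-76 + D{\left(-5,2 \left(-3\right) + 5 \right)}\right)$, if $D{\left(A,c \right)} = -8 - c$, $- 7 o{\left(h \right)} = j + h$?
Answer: $-332$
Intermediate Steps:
$o{\left(h \right)} = \frac{1}{7} - \frac{h}{7}$ ($o{\left(h \right)} = - \frac{-1 + h}{7} = \frac{1}{7} - \frac{h}{7}$)
$u{\left(R \right)} = R^{2} - 3 R$ ($u{\left(R \right)} = \left(R^{2} - 3 R\right) + \left(\frac{1}{7} - \frac{1}{7}\right) = \left(R^{2} - 3 R\right) + 0 = R^{2} - 3 R$)
$u{\left(-1 \right)} \left(-76 + D{\left(-5,2 \left(-3\right) + 5 \right)}\right) = - (-3 - 1) \left(-76 - \left(13 - 6\right)\right) = \left(-1\right) \left(-4\right) \left(-76 - 7\right) = 4 \left(-76 - 7\right) = 4 \left(-83\right) = -332$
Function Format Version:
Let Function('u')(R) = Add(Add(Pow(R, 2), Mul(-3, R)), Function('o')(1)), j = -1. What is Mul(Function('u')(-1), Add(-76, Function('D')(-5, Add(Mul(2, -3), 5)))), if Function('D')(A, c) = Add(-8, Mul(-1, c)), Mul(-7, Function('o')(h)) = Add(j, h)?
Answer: -332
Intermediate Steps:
Function('o')(h) = Add(Rational(1, 7), Mul(Rational(-1, 7), h)) (Function('o')(h) = Mul(Rational(-1, 7), Add(-1, h)) = Add(Rational(1, 7), Mul(Rational(-1, 7), h)))
Function('u')(R) = Add(Pow(R, 2), Mul(-3, R)) (Function('u')(R) = Add(Add(Pow(R, 2), Mul(-3, R)), Add(Rational(1, 7), Mul(Rational(-1, 7), 1))) = Add(Add(Pow(R, 2), Mul(-3, R)), Add(Rational(1, 7), Rational(-1, 7))) = Add(Add(Pow(R, 2), Mul(-3, R)), 0) = Add(Pow(R, 2), Mul(-3, R)))
Mul(Function('u')(-1), Add(-76, Function('D')(-5, Add(Mul(2, -3), 5)))) = Mul(Mul(-1, Add(-3, -1)), Add(-76, Add(-8, Mul(-1, Add(Mul(2, -3), 5))))) = Mul(Mul(-1, -4), Add(-76, Add(-8, Mul(-1, Add(-6, 5))))) = Mul(4, Add(-76, Add(-8, Mul(-1, -1)))) = Mul(4, Add(-76, Add(-8, 1))) = Mul(4, Add(-76, -7)) = Mul(4, -83) = -332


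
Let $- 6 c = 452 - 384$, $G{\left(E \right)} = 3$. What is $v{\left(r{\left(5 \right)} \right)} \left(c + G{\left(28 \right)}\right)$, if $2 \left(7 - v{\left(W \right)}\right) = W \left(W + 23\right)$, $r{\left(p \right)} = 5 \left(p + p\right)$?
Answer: $15150$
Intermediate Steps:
$r{\left(p \right)} = 10 p$ ($r{\left(p \right)} = 5 \cdot 2 p = 10 p$)
$v{\left(W \right)} = 7 - \frac{W \left(23 + W\right)}{2}$ ($v{\left(W \right)} = 7 - \frac{W \left(W + 23\right)}{2} = 7 - \frac{W \left(23 + W\right)}{2}$)
$c = - \frac{34}{3}$ ($c = - \frac{452 - 384}{6} = \left(- \frac{1}{6}\right) 68 = - \frac{34}{3} \approx -11.333$)
$v{\left(r{\left(5 \right)} \right)} \left(c + G{\left(28 \right)}\right) = \left(7 - \frac{23 \cdot 10 \cdot 5}{2} - \frac{\left(10 \cdot 5\right)^{2}}{2}\right) \left(- \frac{34}{3} + 3\right) = \left(7 - 575 - \frac{50^{2}}{2}\right) \left(- \frac{25}{3}\right) = \left(7 - 575 - 1250\right) \left(- \frac{25}{3}\right) = \left(-1818\right) \left(- \frac{25}{3}\right) = 15150$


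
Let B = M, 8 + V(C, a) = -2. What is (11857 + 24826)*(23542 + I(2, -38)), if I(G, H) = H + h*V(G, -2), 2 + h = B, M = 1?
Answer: 862564062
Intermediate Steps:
V(C, a) = -10 (V(C, a) = -8 - 2 = -10)
B = 1
h = -1 (h = -2 + 1 = -1)
I(G, H) = 10 + H (I(G, H) = H - 1*(-10) = H + 10 = 10 + H)
(11857 + 24826)*(23542 + I(2, -38)) = (11857 + 24826)*(23542 + (10 - 38)) = 36683*(23542 - 28) = 36683*23514 = 862564062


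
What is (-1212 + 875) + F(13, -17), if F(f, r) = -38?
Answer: -375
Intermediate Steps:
(-1212 + 875) + F(13, -17) = (-1212 + 875) - 38 = -337 - 38 = -375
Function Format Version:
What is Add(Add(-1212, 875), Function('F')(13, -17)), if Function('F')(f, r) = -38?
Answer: -375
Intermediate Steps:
Add(Add(-1212, 875), Function('F')(13, -17)) = Add(Add(-1212, 875), -38) = Add(-337, -38) = -375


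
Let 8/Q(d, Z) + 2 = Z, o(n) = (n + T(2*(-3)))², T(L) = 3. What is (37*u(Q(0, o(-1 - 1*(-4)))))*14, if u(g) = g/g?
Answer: 518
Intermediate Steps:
o(n) = (3 + n)² (o(n) = (n + 3)² = (3 + n)²)
Q(d, Z) = 8/(-2 + Z)
u(g) = 1
(37*u(Q(0, o(-1 - 1*(-4)))))*14 = (37*1)*14 = 37*14 = 518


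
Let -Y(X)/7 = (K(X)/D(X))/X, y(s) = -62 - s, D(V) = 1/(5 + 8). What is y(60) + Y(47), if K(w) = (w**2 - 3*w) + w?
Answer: -4217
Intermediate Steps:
D(V) = 1/13
K(w) = w**2 - 2*w
Y(X) = 182 - 91*X (Y(X) = -7*(X*(-2 + X))/(1/13)/X = -7*(X*(-2 + X))*13/X = -7*13*X*(-2 + X)/X = -7*(-26 + 13*X) = 182 - 91*X)
y(60) + Y(47) = (-62 - 1*60) + (182 - 91*47) = (-62 - 60) + (182 - 4277) = -122 - 4095 = -4217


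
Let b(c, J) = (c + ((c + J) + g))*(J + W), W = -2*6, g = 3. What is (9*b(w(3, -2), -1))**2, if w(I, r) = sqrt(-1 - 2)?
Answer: -109512 + 109512*I*sqrt(3) ≈ -1.0951e+5 + 1.8968e+5*I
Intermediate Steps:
W = -12
w(I, r) = I*sqrt(3) (w(I, r) = sqrt(-3) = I*sqrt(3))
b(c, J) = (-12 + J)*(3 + J + 2*c) (b(c, J) = (c + ((c + J) + 3))*(J - 12) = (c + ((J + c) + 3))*(-12 + J) = (c + (3 + J + c))*(-12 + J) = (3 + J + 2*c)*(-12 + J) = (-12 + J)*(3 + J + 2*c))
(9*b(w(3, -2), -1))**2 = (9*(-36 + (-1)**2 - 24*I*sqrt(3) - 9*(-1) + 2*(-1)*(I*sqrt(3))))**2 = (9*(-36 + 1 - 24*I*sqrt(3) + 9 - 2*I*sqrt(3)))**2 = (9*(-26 - 26*I*sqrt(3)))**2 = (-234 - 234*I*sqrt(3))**2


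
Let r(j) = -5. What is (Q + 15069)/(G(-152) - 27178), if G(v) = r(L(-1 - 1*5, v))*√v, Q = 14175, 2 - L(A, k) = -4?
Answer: -66232786/61553957 + 24370*I*√38/61553957 ≈ -1.076 + 0.0024406*I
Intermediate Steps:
L(A, k) = 6 (L(A, k) = 2 - 1*(-4) = 2 + 4 = 6)
G(v) = -5*√v
(Q + 15069)/(G(-152) - 27178) = (14175 + 15069)/(-10*I*√38 - 27178) = 29244/(-10*I*√38 - 27178) = 29244/(-27178 - 10*I*√38)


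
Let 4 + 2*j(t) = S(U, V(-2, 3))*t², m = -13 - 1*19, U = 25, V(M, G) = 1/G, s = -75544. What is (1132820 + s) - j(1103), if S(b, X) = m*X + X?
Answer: 44058547/6 ≈ 7.3431e+6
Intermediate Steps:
m = -32 (m = -13 - 19 = -32)
S(b, X) = -31*X (S(b, X) = -32*X + X = -31*X)
j(t) = -2 - 31*t²/6 (j(t) = -2 + ((-31/3)*t²)/2 = -2 + ((-31*⅓)*t²)/2 = -2 + (-31*t²/3)/2 = -2 - 31*t²/6)
(1132820 + s) - j(1103) = (1132820 - 75544) - (-2 - 31/6*1103²) = 1057276 - (-2 - 31/6*1216609) = 1057276 - (-2 - 37714879/6) = 1057276 - 1*(-37714891/6) = 1057276 + 37714891/6 = 44058547/6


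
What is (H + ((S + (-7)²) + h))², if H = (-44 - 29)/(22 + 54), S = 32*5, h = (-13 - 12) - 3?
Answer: 187224489/5776 ≈ 32414.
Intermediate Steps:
h = -28 (h = -25 - 3 = -28)
S = 160
H = -73/76 ≈ -0.96053
(H + ((S + (-7)²) + h))² = (-73/76 + ((160 + (-7)²) - 28))² = (-73/76 + ((160 + 49) - 28))² = (-73/76 + (209 - 28))² = (-73/76 + 181)² = (13683/76)² = 187224489/5776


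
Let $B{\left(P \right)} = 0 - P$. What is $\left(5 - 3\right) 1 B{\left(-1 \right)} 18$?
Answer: $36$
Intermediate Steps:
$B{\left(P \right)} = - P$
$\left(5 - 3\right) 1 B{\left(-1 \right)} 18 = \left(5 - 3\right) 1 \left(\left(-1\right) \left(-1\right)\right) 18 = 2 \cdot 1 \cdot 1 \cdot 18 = 2 \cdot 1 \cdot 18 = 2 \cdot 18 = 36$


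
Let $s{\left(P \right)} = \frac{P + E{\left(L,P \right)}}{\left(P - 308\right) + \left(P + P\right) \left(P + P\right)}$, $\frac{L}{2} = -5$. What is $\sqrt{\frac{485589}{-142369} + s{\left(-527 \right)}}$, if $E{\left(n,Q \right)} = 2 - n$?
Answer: $\frac{2 i \sqrt{21300641860017148405854}}{158041121889} \approx 1.847 i$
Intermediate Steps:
$L = -10$ ($L = 2 \left(-5\right) = -10$)
$s{\left(P \right)} = \frac{12 + P}{-308 + P + 4 P^{2}}$ ($s{\left(P \right)} = \frac{P + \left(2 - -10\right)}{\left(P - 308\right) + \left(P + P\right) \left(P + P\right)} = \frac{P + \left(2 + 10\right)}{\left(-308 + P\right) + 2 P 2 P} = \frac{P + 12}{\left(-308 + P\right) + 4 P^{2}} = \frac{12 + P}{-308 + P + 4 P^{2}}$)
$\sqrt{\frac{485589}{-142369} + s{\left(-527 \right)}} = \sqrt{\frac{485589}{-142369} + \frac{12 - 527}{-308 - 527 + 4 \left(-527\right)^{2}}} = \sqrt{485589 \left(- \frac{1}{142369}\right) + \frac{1}{-308 - 527 + 4 \cdot 277729} \left(-515\right)} = \sqrt{- \frac{485589}{142369} + \frac{1}{-308 - 527 + 1110916} \left(-515\right)} = \sqrt{- \frac{485589}{142369} + \frac{1}{1110081} \left(-515\right)} = \sqrt{- \frac{485589}{142369} - \frac{515}{1110081}} = \sqrt{- \frac{539116442744}{158041121889}} = \frac{2 i \sqrt{21300641860017148405854}}{158041121889}$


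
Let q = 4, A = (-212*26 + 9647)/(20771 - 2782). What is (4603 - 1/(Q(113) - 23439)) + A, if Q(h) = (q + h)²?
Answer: 807373162489/175392750 ≈ 4603.2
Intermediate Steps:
A = 4135/17989 (A = (-5512 + 9647)/17989 = 4135*(1/17989) = 4135/17989 ≈ 0.22986)
Q(h) = (4 + h)²
(4603 - 1/(Q(113) - 23439)) + A = (4603 - 1/((4 + 113)² - 23439)) + 4135/17989 = (4603 - 1/(117² - 23439)) + 4135/17989 = (4603 - 1/(13689 - 23439)) + 4135/17989 = (4603 - 1/(-9750)) + 4135/17989 = (4603 - 1*(-1/9750)) + 4135/17989 = (4603 + 1/9750) + 4135/17989 = 44879251/9750 + 4135/17989 = 807373162489/175392750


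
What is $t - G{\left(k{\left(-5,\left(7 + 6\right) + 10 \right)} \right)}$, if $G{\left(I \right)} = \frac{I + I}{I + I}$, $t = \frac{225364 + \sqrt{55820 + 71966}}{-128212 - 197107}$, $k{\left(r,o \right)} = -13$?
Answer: $- \frac{550683}{325319} - \frac{\sqrt{127786}}{325319} \approx -1.6938$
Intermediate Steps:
$t = - \frac{225364}{325319} - \frac{\sqrt{127786}}{325319}$ ($t = \frac{225364 + \sqrt{127786}}{-325319} = \left(225364 + \sqrt{127786}\right) \left(- \frac{1}{325319}\right) = - \frac{225364}{325319} - \frac{\sqrt{127786}}{325319} \approx -0.69385$)
$G{\left(I \right)} = 1$ ($G{\left(I \right)} = \frac{2 I}{2 I} = 2 I \frac{1}{2 I} = 1$)
$t - G{\left(k{\left(-5,\left(7 + 6\right) + 10 \right)} \right)} = \left(- \frac{225364}{325319} - \frac{\sqrt{127786}}{325319}\right) - 1 = - \frac{550683}{325319} - \frac{\sqrt{127786}}{325319}$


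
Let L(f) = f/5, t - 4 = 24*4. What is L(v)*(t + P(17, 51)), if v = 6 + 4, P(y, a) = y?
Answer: 234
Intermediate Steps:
t = 100 (t = 4 + 24*4 = 4 + 96 = 100)
v = 10
L(f) = f/5 (L(f) = f*(⅕) = f/5)
L(v)*(t + P(17, 51)) = ((⅕)*10)*(100 + 17) = 2*117 = 234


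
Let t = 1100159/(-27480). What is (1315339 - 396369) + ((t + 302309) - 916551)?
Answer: 8372825281/27480 ≈ 3.0469e+5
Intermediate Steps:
t = -1100159/27480 (t = 1100159*(-1/27480) = -1100159/27480 ≈ -40.035)
(1315339 - 396369) + ((t + 302309) - 916551) = (1315339 - 396369) + ((-1100159/27480 + 302309) - 916551) = 918970 + (8306351161/27480 - 916551) = 918970 - 16880470319/27480 = 8372825281/27480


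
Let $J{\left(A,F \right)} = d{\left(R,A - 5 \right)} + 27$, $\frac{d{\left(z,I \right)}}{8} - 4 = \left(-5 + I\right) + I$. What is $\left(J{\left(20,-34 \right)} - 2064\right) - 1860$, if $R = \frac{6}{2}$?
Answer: $-3665$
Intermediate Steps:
$R = 3$ ($R = 6 \cdot \frac{1}{2} = 3$)
$d{\left(z,I \right)} = -8 + 16 I$ ($d{\left(z,I \right)} = 32 + 8 \left(\left(-5 + I\right) + I\right) = 32 + 8 \left(-5 + 2 I\right) = 32 + \left(-40 + 16 I\right) = -8 + 16 I$)
$J{\left(A,F \right)} = -61 + 16 A$ ($J{\left(A,F \right)} = \left(-8 + 16 \left(A - 5\right)\right) + 27 = \left(-8 + 16 \left(-5 + A\right)\right) + 27 = \left(-8 + \left(-80 + 16 A\right)\right) + 27 = \left(-88 + 16 A\right) + 27 = -61 + 16 A$)
$\left(J{\left(20,-34 \right)} - 2064\right) - 1860 = \left(\left(-61 + 16 \cdot 20\right) - 2064\right) - 1860 = \left(\left(-61 + 320\right) - 2064\right) - 1860 = \left(259 - 2064\right) - 1860 = -1805 - 1860 = -3665$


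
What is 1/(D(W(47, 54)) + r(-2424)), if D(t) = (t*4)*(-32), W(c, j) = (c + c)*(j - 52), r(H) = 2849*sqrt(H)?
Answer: -3008/2531775215 - 2849*I*sqrt(606)/10127100860 ≈ -1.1881e-6 - 6.9254e-6*I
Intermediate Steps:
W(c, j) = 2*c*(-52 + j) (W(c, j) = (2*c)*(-52 + j) = 2*c*(-52 + j))
D(t) = -128*t (D(t) = (4*t)*(-32) = -128*t)
1/(D(W(47, 54)) + r(-2424)) = 1/(-256*47*(-52 + 54) + 2849*sqrt(-2424)) = 1/(-256*47*2 + 2849*(2*I*sqrt(606))) = 1/(-128*188 + 5698*I*sqrt(606)) = 1/(-24064 + 5698*I*sqrt(606))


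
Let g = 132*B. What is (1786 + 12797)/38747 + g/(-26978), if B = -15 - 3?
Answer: 242741523/522658283 ≈ 0.46444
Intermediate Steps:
B = -18
g = -2376 (g = 132*(-18) = -2376)
(1786 + 12797)/38747 + g/(-26978) = (1786 + 12797)/38747 - 2376/(-26978) = 14583*(1/38747) - 2376*(-1/26978) = 14583/38747 + 1188/13489 = 242741523/522658283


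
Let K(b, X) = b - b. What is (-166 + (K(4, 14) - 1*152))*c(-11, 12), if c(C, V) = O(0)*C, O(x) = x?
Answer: 0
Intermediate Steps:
K(b, X) = 0
c(C, V) = 0 (c(C, V) = 0*C = 0)
(-166 + (K(4, 14) - 1*152))*c(-11, 12) = (-166 + (0 - 1*152))*0 = (-166 + (0 - 152))*0 = (-166 - 152)*0 = -318*0 = 0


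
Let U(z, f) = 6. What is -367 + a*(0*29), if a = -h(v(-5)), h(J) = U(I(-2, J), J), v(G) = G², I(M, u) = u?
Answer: -367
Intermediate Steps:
h(J) = 6
a = -6 (a = -1*6 = -6)
-367 + a*(0*29) = -367 - 0*29 = -367 - 6*0 = -367 + 0 = -367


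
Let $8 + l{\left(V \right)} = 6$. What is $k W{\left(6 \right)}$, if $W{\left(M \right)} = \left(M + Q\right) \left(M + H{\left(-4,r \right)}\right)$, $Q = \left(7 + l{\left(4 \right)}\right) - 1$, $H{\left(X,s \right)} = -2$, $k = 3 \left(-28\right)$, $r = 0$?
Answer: $-3360$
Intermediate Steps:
$l{\left(V \right)} = -2$ ($l{\left(V \right)} = -8 + 6 = -2$)
$k = -84$
$Q = 4$ ($Q = \left(7 - 2\right) - 1 = 5 - 1 = 4$)
$W{\left(M \right)} = \left(-2 + M\right) \left(4 + M\right)$ ($W{\left(M \right)} = \left(M + 4\right) \left(M - 2\right) = \left(4 + M\right) \left(-2 + M\right) = \left(-2 + M\right) \left(4 + M\right)$)
$k W{\left(6 \right)} = - 84 \left(-8 + 6^{2} + 2 \cdot 6\right) = - 84 \left(-8 + 36 + 12\right) = \left(-84\right) 40 = -3360$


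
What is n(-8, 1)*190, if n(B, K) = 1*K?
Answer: 190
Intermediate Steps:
n(B, K) = K
n(-8, 1)*190 = 1*190 = 190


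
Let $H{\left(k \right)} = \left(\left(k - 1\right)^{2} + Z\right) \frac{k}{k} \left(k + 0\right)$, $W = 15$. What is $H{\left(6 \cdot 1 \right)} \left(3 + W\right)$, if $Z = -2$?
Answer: $2484$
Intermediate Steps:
$H{\left(k \right)} = k \left(-2 + \left(-1 + k\right)^{2}\right)$ ($H{\left(k \right)} = \left(\left(k - 1\right)^{2} - 2\right) \frac{k}{k} \left(k + 0\right) = \left(\left(-1 + k\right)^{2} - 2\right) 1 k = \left(-2 + \left(-1 + k\right)^{2}\right) 1 k = \left(-2 + \left(-1 + k\right)^{2}\right) k = k \left(-2 + \left(-1 + k\right)^{2}\right)$)
$H{\left(6 \cdot 1 \right)} \left(3 + W\right) = 6 \cdot 1 \left(-2 + \left(-1 + 6 \cdot 1\right)^{2}\right) \left(3 + 15\right) = 6 \left(-2 + \left(-1 + 6\right)^{2}\right) 18 = 6 \left(-2 + 5^{2}\right) 18 = 6 \left(-2 + 25\right) 18 = 6 \cdot 23 \cdot 18 = 138 \cdot 18 = 2484$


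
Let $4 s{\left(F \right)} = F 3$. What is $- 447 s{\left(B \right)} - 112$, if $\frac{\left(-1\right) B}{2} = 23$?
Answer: $\frac{30619}{2} \approx 15310.0$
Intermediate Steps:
$B = -46$ ($B = \left(-2\right) 23 = -46$)
$s{\left(F \right)} = \frac{3 F}{4}$ ($s{\left(F \right)} = \frac{F 3}{4} = \frac{3 F}{4}$)
$- 447 s{\left(B \right)} - 112 = - 447 \cdot \frac{3}{4} \left(-46\right) - 112 = \left(-447\right) \left(- \frac{69}{2}\right) - 112 = \frac{30843}{2} - 112 = \frac{30619}{2}$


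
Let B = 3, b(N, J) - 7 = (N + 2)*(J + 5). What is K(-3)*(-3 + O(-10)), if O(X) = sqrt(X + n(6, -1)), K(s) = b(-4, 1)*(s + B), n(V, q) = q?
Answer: 0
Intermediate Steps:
b(N, J) = 7 + (2 + N)*(5 + J) (b(N, J) = 7 + (N + 2)*(J + 5) = 7 + (2 + N)*(5 + J))
K(s) = -15 - 5*s (K(s) = (17 + 2*1 + 5*(-4) + 1*(-4))*(s + 3) = (17 + 2 - 20 - 4)*(3 + s) = -5*(3 + s) = -15 - 5*s)
O(X) = sqrt(-1 + X) (O(X) = sqrt(X - 1) = sqrt(-1 + X))
K(-3)*(-3 + O(-10)) = (-15 - 5*(-3))*(-3 + sqrt(-1 - 10)) = (-15 + 15)*(-3 + sqrt(-11)) = 0*(-3 + I*sqrt(11)) = 0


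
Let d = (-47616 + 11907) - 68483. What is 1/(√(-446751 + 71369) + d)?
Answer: -52096/5428174123 - I*√375382/10856348246 ≈ -9.5973e-6 - 5.6436e-8*I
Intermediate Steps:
d = -104192 (d = -35709 - 68483 = -104192)
1/(√(-446751 + 71369) + d) = 1/(√(-446751 + 71369) - 104192) = 1/(√(-375382) - 104192) = 1/(I*√375382 - 104192) = 1/(-104192 + I*√375382)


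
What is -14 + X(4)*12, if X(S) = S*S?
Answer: 178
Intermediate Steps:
X(S) = S²
-14 + X(4)*12 = -14 + 4²*12 = -14 + 16*12 = -14 + 192 = 178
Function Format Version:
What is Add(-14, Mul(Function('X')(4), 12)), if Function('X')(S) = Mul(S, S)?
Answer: 178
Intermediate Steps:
Function('X')(S) = Pow(S, 2)
Add(-14, Mul(Function('X')(4), 12)) = Add(-14, Mul(Pow(4, 2), 12)) = Add(-14, Mul(16, 12)) = Add(-14, 192) = 178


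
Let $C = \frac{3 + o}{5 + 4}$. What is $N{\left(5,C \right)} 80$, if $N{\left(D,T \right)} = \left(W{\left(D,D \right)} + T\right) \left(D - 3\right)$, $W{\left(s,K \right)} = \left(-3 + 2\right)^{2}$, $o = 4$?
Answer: $\frac{2560}{9} \approx 284.44$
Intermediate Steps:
$W{\left(s,K \right)} = 1$ ($W{\left(s,K \right)} = \left(-1\right)^{2} = 1$)
$C = \frac{7}{9}$ ($C = \frac{3 + 4}{5 + 4} = \frac{7}{9} \approx 0.77778$)
$N{\left(D,T \right)} = \left(1 + T\right) \left(-3 + D\right)$ ($N{\left(D,T \right)} = \left(1 + T\right) \left(D - 3\right) = \left(1 + T\right) \left(-3 + D\right)$)
$N{\left(5,C \right)} 80 = \left(-3 + 5 - \frac{7}{3} + 5 \cdot \frac{7}{9}\right) 80 = \left(-3 + 5 - \frac{7}{3} + \frac{35}{9}\right) 80 = \frac{32}{9} \cdot 80 = \frac{2560}{9}$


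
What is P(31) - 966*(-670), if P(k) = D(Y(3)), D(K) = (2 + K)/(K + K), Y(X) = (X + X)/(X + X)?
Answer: 1294443/2 ≈ 6.4722e+5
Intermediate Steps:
Y(X) = 1 (Y(X) = (2*X)/((2*X)) = (2*X)*(1/(2*X)) = 1)
D(K) = (2 + K)/(2*K) (D(K) = (2 + K)/((2*K)) = (2 + K)*(1/(2*K)) = (2 + K)/(2*K))
P(k) = 3/2 (P(k) = (½)*(2 + 1)/1 = (½)*1*3 = 3/2)
P(31) - 966*(-670) = 3/2 - 966*(-670) = 3/2 + 647220 = 1294443/2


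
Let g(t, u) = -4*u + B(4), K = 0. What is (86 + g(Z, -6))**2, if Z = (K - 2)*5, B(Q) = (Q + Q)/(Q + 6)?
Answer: 306916/25 ≈ 12277.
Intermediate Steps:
B(Q) = 2*Q/(6 + Q) (B(Q) = (2*Q)/(6 + Q) = 2*Q/(6 + Q))
Z = -10 (Z = (0 - 2)*5 = -2*5 = -10)
g(t, u) = 4/5 - 4*u (g(t, u) = -4*u + 2*4/(6 + 4) = -4*u + 2*4/10 = -4*u + 2*4*(1/10) = -4*u + 4/5 = 4/5 - 4*u)
(86 + g(Z, -6))**2 = (86 + (4/5 - 4*(-6)))**2 = (86 + (4/5 + 24))**2 = (86 + 124/5)**2 = (554/5)**2 = 306916/25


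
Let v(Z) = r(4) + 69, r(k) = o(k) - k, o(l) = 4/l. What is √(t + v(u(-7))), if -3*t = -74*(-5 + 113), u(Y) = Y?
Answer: √2730 ≈ 52.249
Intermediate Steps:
r(k) = -k + 4/k (r(k) = 4/k - k = -k + 4/k)
v(Z) = 66 (v(Z) = (-1*4 + 4/4) + 69 = (-4 + 4*(¼)) + 69 = (-4 + 1) + 69 = -3 + 69 = 66)
t = 2664 (t = -(-74)*(-5 + 113)/3 = -(-74)*108/3 = -⅓*(-7992) = 2664)
√(t + v(u(-7))) = √(2664 + 66) = √2730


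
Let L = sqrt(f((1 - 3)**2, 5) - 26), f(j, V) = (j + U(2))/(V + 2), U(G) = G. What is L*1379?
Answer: 788*I*sqrt(77) ≈ 6914.7*I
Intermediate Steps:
f(j, V) = (2 + j)/(2 + V) (f(j, V) = (j + 2)/(V + 2) = (2 + j)/(2 + V))
L = 4*I*sqrt(77)/7 (L = sqrt((2 + (1 - 3)**2)/(2 + 5) - 26) = sqrt((2 + (-2)**2)/7 - 26) = sqrt((2 + 4)/7 - 26) = sqrt((1/7)*6 - 26) = sqrt(6/7 - 26) = sqrt(-176/7) = 4*I*sqrt(77)/7 ≈ 5.0143*I)
L*1379 = (4*I*sqrt(77)/7)*1379 = 788*I*sqrt(77)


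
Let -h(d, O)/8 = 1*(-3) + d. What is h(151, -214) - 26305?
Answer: -27489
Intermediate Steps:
h(d, O) = 24 - 8*d (h(d, O) = -8*(1*(-3) + d) = -8*(-3 + d) = 24 - 8*d)
h(151, -214) - 26305 = (24 - 8*151) - 26305 = (24 - 1208) - 26305 = -1184 - 26305 = -27489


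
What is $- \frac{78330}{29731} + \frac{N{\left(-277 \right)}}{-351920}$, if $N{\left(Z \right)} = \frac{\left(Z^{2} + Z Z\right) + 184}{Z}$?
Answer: $- \frac{3815592298449}{1449116292520} \approx -2.633$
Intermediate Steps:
$N{\left(Z \right)} = \frac{184 + 2 Z^{2}}{Z}$ ($N{\left(Z \right)} = \frac{\left(Z^{2} + Z^{2}\right) + 184}{Z} = \frac{2 Z^{2} + 184}{Z} = \frac{184 + 2 Z^{2}}{Z}$)
$- \frac{78330}{29731} + \frac{N{\left(-277 \right)}}{-351920} = - \frac{78330}{29731} + \frac{2 \left(-277\right) + \frac{184}{-277}}{-351920} = \left(-78330\right) \frac{1}{29731} + \left(-554 + 184 \left(- \frac{1}{277}\right)\right) \left(- \frac{1}{351920}\right) = - \frac{78330}{29731} + \left(-554 - \frac{184}{277}\right) \left(- \frac{1}{351920}\right) = - \frac{78330}{29731} - - \frac{76821}{48740920} = - \frac{78330}{29731} + \frac{76821}{48740920} = - \frac{3815592298449}{1449116292520}$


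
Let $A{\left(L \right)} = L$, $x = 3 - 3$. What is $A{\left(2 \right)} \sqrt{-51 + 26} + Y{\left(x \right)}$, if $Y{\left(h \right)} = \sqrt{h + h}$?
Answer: $10 i \approx 10.0 i$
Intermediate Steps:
$x = 0$ ($x = 3 - 3 = 0$)
$Y{\left(h \right)} = \sqrt{2} \sqrt{h}$ ($Y{\left(h \right)} = \sqrt{2 h} = \sqrt{2} \sqrt{h}$)
$A{\left(2 \right)} \sqrt{-51 + 26} + Y{\left(x \right)} = 2 \sqrt{-51 + 26} + \sqrt{2} \sqrt{0} = 2 \sqrt{-25} + \sqrt{2} \cdot 0 = 2 \cdot 5 i + 0 = 10 i + 0 = 10 i$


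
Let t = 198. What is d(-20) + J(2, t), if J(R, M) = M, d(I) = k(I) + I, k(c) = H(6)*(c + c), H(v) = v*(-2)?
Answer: 658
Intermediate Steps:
H(v) = -2*v
k(c) = -24*c (k(c) = (-2*6)*(c + c) = -24*c)
d(I) = -23*I (d(I) = -24*I + I = -23*I)
d(-20) + J(2, t) = -23*(-20) + 198 = 460 + 198 = 658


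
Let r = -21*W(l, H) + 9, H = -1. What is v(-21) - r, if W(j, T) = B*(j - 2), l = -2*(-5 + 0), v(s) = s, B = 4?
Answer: 642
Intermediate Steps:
l = 10 (l = -2*(-5) = 10)
W(j, T) = -8 + 4*j (W(j, T) = 4*(j - 2) = 4*(-2 + j) = -8 + 4*j)
r = -663 (r = -21*(-8 + 4*10) + 9 = -21*(-8 + 40) + 9 = -21*32 + 9 = -672 + 9 = -663)
v(-21) - r = -21 - 1*(-663) = -21 + 663 = 642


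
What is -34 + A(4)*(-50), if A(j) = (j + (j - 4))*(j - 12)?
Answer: 1566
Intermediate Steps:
A(j) = (-12 + j)*(-4 + 2*j) (A(j) = (j + (-4 + j))*(-12 + j) = (-4 + 2*j)*(-12 + j) = (-12 + j)*(-4 + 2*j))
-34 + A(4)*(-50) = -34 + (48 - 28*4 + 2*4²)*(-50) = -34 + (48 - 112 + 2*16)*(-50) = -34 + (48 - 112 + 32)*(-50) = -34 - 32*(-50) = -34 + 1600 = 1566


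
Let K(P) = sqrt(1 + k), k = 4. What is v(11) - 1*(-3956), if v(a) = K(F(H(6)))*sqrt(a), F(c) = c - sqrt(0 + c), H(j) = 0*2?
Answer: 3956 + sqrt(55) ≈ 3963.4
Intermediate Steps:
H(j) = 0
F(c) = c - sqrt(c)
K(P) = sqrt(5) (K(P) = sqrt(1 + 4) = sqrt(5))
v(a) = sqrt(5)*sqrt(a)
v(11) - 1*(-3956) = sqrt(5)*sqrt(11) - 1*(-3956) = sqrt(55) + 3956 = 3956 + sqrt(55)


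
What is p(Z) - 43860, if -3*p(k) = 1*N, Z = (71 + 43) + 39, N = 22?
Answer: -131602/3 ≈ -43867.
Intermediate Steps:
Z = 153 (Z = 114 + 39 = 153)
p(k) = -22/3
p(Z) - 43860 = -22/3 - 43860 = -131602/3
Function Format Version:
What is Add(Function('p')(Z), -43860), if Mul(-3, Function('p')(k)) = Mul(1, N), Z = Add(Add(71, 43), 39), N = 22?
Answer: Rational(-131602, 3) ≈ -43867.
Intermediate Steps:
Z = 153 (Z = Add(114, 39) = 153)
Function('p')(k) = Rational(-22, 3) (Function('p')(k) = Mul(Rational(-1, 3), Mul(1, 22)) = Mul(Rational(-1, 3), 22) = Rational(-22, 3))
Add(Function('p')(Z), -43860) = Add(Rational(-22, 3), -43860) = Rational(-131602, 3)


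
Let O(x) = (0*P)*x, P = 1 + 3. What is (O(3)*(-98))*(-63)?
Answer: 0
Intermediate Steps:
P = 4
O(x) = 0 (O(x) = (0*4)*x = 0*x = 0)
(O(3)*(-98))*(-63) = (0*(-98))*(-63) = 0*(-63) = 0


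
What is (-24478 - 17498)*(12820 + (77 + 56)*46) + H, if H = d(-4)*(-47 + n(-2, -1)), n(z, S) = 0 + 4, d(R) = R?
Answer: -794941316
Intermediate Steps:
n(z, S) = 4
H = 172 (H = -4*(-47 + 4) = -4*(-43) = 172)
(-24478 - 17498)*(12820 + (77 + 56)*46) + H = (-24478 - 17498)*(12820 + (77 + 56)*46) + 172 = -41976*(12820 + 133*46) + 172 = -41976*(12820 + 6118) + 172 = -41976*18938 + 172 = -794941488 + 172 = -794941316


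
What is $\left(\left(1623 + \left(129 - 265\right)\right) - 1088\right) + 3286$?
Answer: $3685$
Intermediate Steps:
$\left(\left(1623 + \left(129 - 265\right)\right) - 1088\right) + 3286 = \left(\left(1623 - 136\right) - 1088\right) + 3286 = \left(1487 - 1088\right) + 3286 = 399 + 3286 = 3685$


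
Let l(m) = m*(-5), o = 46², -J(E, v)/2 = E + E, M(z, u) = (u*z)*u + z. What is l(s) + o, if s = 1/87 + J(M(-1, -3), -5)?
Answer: 166687/87 ≈ 1915.9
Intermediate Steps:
M(z, u) = z + z*u² (M(z, u) = z*u² + z = z + z*u²)
J(E, v) = -4*E (J(E, v) = -2*(E + E) = -4*E)
o = 2116
s = 3481/87 (s = 1/87 - (-4)*(1 + (-3)²) = 1/87 - (-4)*(1 + 9) = 1/87 - (-4)*10 = 1/87 - 4*(-10) = 1/87 + 40 = 3481/87 ≈ 40.011)
l(m) = -5*m
l(s) + o = -5*3481/87 + 2116 = -17405/87 + 2116 = 166687/87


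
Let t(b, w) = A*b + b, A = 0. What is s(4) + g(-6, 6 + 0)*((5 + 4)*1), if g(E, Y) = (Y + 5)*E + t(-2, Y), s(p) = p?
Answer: -608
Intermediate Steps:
t(b, w) = b (t(b, w) = 0*b + b = 0 + b = b)
g(E, Y) = -2 + E*(5 + Y) (g(E, Y) = (Y + 5)*E - 2 = (5 + Y)*E - 2 = E*(5 + Y) - 2 = -2 + E*(5 + Y))
s(4) + g(-6, 6 + 0)*((5 + 4)*1) = 4 + (-2 + 5*(-6) - 6*(6 + 0))*((5 + 4)*1) = 4 + (-2 - 30 - 6*6)*(9*1) = 4 + (-2 - 30 - 36)*9 = 4 - 68*9 = 4 - 612 = -608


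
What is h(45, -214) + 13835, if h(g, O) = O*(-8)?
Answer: 15547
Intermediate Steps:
h(g, O) = -8*O
h(45, -214) + 13835 = -8*(-214) + 13835 = 1712 + 13835 = 15547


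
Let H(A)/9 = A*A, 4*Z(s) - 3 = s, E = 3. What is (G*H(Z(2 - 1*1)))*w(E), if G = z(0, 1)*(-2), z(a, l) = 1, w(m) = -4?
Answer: 72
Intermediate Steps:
Z(s) = 3/4 + s/4
H(A) = 9*A**2 (H(A) = 9*(A*A) = 9*A**2)
G = -2 (G = 1*(-2) = -2)
(G*H(Z(2 - 1*1)))*w(E) = -18*(3/4 + (2 - 1*1)/4)**2*(-4) = -18*(3/4 + (2 - 1)/4)**2*(-4) = -18*(3/4 + (1/4)*1)**2*(-4) = -18*(3/4 + 1/4)**2*(-4) = -18*1**2*(-4) = -18*(-4) = 72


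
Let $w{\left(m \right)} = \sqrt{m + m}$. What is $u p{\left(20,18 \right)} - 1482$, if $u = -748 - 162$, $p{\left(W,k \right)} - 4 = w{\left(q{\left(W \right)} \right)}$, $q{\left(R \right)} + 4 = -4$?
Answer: $-5122 - 3640 i \approx -5122.0 - 3640.0 i$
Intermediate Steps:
$q{\left(R \right)} = -8$ ($q{\left(R \right)} = -4 - 4 = -8$)
$w{\left(m \right)} = \sqrt{2} \sqrt{m}$ ($w{\left(m \right)} = \sqrt{2 m} = \sqrt{2} \sqrt{m}$)
$p{\left(W,k \right)} = 4 + 4 i$ ($p{\left(W,k \right)} = 4 + \sqrt{2} \sqrt{-8} = 4 + \sqrt{2} \cdot 2 i \sqrt{2} = 4 + 4 i$)
$u = -910$ ($u = -748 - 162 = -910$)
$u p{\left(20,18 \right)} - 1482 = - 910 \left(4 + 4 i\right) - 1482 = \left(-3640 - 3640 i\right) - 1482 = -5122 - 3640 i$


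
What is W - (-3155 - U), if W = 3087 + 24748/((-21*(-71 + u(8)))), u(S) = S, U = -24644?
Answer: -24321098/1323 ≈ -18383.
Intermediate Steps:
W = 4108849/1323 (W = 3087 + 24748/((-21*(-71 + 8))) = 3087 + 24748/((-21*(-63))) = 3087 + 24748/1323 = 4108849/1323 ≈ 3105.7)
W - (-3155 - U) = 4108849/1323 - (-3155 - 1*(-24644)) = 4108849/1323 - (-3155 + 24644) = 4108849/1323 - 1*21489 = 4108849/1323 - 21489 = -24321098/1323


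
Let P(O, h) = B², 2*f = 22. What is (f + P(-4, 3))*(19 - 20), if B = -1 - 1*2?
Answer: -20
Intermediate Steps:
f = 11 (f = (½)*22 = 11)
B = -3 (B = -1 - 2 = -3)
P(O, h) = 9 (P(O, h) = (-3)² = 9)
(f + P(-4, 3))*(19 - 20) = (11 + 9)*(19 - 20) = 20*(-1) = -20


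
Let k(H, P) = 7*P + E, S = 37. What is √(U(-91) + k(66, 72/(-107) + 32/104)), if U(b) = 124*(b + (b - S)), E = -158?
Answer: I*√52854286030/1391 ≈ 165.28*I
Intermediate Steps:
k(H, P) = -158 + 7*P (k(H, P) = 7*P - 158 = -158 + 7*P)
U(b) = -4588 + 248*b (U(b) = 124*(b + (b - 1*37)) = 124*(b + (b - 37)) = 124*(b + (-37 + b)) = 124*(-37 + 2*b) = -4588 + 248*b)
√(U(-91) + k(66, 72/(-107) + 32/104)) = √((-4588 + 248*(-91)) + (-158 + 7*(72/(-107) + 32/104))) = √((-4588 - 22568) + (-158 + 7*(72*(-1/107) + 32*(1/104)))) = √(-27156 + (-158 + 7*(-72/107 + 4/13))) = √(-27156 + (-158 + 7*(-508/1391))) = √(-27156 + (-158 - 3556/1391)) = √(-27156 - 223334/1391) = √(-37997330/1391) = I*√52854286030/1391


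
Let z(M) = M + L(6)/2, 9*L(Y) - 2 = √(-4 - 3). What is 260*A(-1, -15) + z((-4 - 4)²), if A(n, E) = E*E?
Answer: 527077/9 + I*√7/18 ≈ 58564.0 + 0.14699*I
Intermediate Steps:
A(n, E) = E²
L(Y) = 2/9 + I*√7/9 (L(Y) = 2/9 + √(-4 - 3)/9 = 2/9 + √(-7)/9 = 2/9 + (I*√7)/9 = 2/9 + I*√7/9)
z(M) = ⅑ + M + I*√7/18 (z(M) = M + (2/9 + I*√7/9)/2 = M + (2/9 + I*√7/9)*(½) = M + (⅑ + I*√7/18) = ⅑ + M + I*√7/18)
260*A(-1, -15) + z((-4 - 4)²) = 260*(-15)² + (⅑ + (-4 - 4)² + I*√7/18) = 260*225 + (⅑ + (-8)² + I*√7/18) = 58500 + (⅑ + 64 + I*√7/18) = 58500 + (577/9 + I*√7/18) = 527077/9 + I*√7/18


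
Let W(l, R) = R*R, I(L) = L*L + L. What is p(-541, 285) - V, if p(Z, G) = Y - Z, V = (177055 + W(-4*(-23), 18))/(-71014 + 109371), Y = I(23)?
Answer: 41746822/38357 ≈ 1088.4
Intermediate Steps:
I(L) = L + L² (I(L) = L² + L = L + L²)
Y = 552 (Y = 23*(1 + 23) = 23*24 = 552)
W(l, R) = R²
V = 177379/38357 (V = (177055 + 18²)/(-71014 + 109371) = (177055 + 324)/38357 = 177379*(1/38357) = 177379/38357 ≈ 4.6244)
p(Z, G) = 552 - Z
p(-541, 285) - V = (552 - 1*(-541)) - 1*177379/38357 = (552 + 541) - 177379/38357 = 1093 - 177379/38357 = 41746822/38357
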